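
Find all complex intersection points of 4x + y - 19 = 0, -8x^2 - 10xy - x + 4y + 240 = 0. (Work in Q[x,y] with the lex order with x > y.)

{(4, 3), (79/32, 73/8)}

Compute a lex Gröbner basis by Buchberger's algorithm.
f_1 = 4x + y - 19, LT = x.
f_2 = -8x^2 - 10xy - x + 4y + 240, LT = x^2.

S(f_1,f_2): lcm = x^2. S = -xy - 39/8x + 1/2y + 30.
  reduce S modulo (f_1, f_2):
  remainder 1/4y^2 - 97/32y + 219/32 ≠ 0; add h_3 = 1/4y^2 - 97/32y + 219/32 to the basis.

The other S-polynomials (S(f_1,h_3), S(f_2,h_3)) all reduce to 0 modulo the current basis, so we have a Gröbner basis.
Inter-reduce: drop elements whose leading term is divisible by another's, tail-reduce, and make monic.
Reduced Gröbner basis: {x + 1/4y - 19/4, y^2 - 97/8y + 219/8}.

A lex Gröbner basis eliminates variables successively. Here y^2 - 97/8y + 219/8 depends only on y, with roots {3, 73/8}; lifting each root through the earlier basis elements recovers the full solutions.
  y = 3: the earlier basis element becomes x - 4 = 0, giving x = 4 — point (4, 3).
  y = 73/8: the earlier basis element becomes x - 79/32 = 0, giving x = 79/32 — point (79/32, 73/8).
This is the nonlinear analogue of row-reducing a linear system.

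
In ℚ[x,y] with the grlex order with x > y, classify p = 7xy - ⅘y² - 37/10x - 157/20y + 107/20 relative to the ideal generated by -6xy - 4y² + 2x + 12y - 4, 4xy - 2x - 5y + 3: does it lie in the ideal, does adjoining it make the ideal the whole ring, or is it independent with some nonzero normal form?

First compute the reduced Gröbner basis of I by Buchberger's algorithm.
f_1 = -6xy - 4y² + 2x + 12y - 4, LT = xy.
f_2 = 4xy - 2x - 5y + 3, LT = xy.

S(f_1,f_2): lcm = xy. S = ⅔y² + ⅙x - ¾y - 1/12.
  reduce S modulo (f_1, f_2):
  remainder ⅔y² + ⅙x - ¾y - 1/12 ≠ 0; add h_3 = ⅔y² + ⅙x - ¾y - 1/12 to the basis.

S(f_1,h_3): lcm = xy². S = ⅔y³ - ¼x² + 19/24xy - 2y² + ⅛x + ⅔y.
  reduce S modulo (f_1, f_2, h_3):
  remainder -¼x² + ¾x + ⅛y - ⅝ ≠ 0; add h_4 = -¼x² + ¾x + ⅛y - ⅝ to the basis.

The other S-polynomials (S(f_2,h_3), S(f_1,h_4), S(f_2,h_4), S(h_3,h_4)) all reduce to 0 modulo the current basis, so we have a Gröbner basis.
Inter-reduce: drop elements whose leading term is divisible by another's, tail-reduce, and make monic.
Reduced Gröbner basis: {x² - 3x - ½y + 5/2, xy - ½x - 5/4y + ¾, y² + ¼x - 9/8y - ⅛}.
Label its elements g_1 = x² - 3x - ½y + 5/2, g_2 = xy - ½x - 5/4y + ¾, g_3 = y² + ¼x - 9/8y - ⅛.

Reduce p = 7xy - ⅘y² - 37/10x - 157/20y + 107/20 modulo G:
  leading term xy: subtract (7)·g_2 from 7xy - ⅘y² - 37/10x - 157/20y + 107/20 → -⅘y² - ⅕x + 9/10y + 1/10
  leading term y²: subtract (-⅘)·g_3 from -⅘y² - ⅕x + 9/10y + 1/10 → 0
  normal form = 0.
Since the normal form is 0, p ∈ I.

7xy - ⅘y² - 37/10x - 157/20y + 107/20 lies in I (it reduces to 0).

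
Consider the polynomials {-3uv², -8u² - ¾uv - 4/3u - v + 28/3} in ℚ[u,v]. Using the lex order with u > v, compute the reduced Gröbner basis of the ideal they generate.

G = {u² + 3/32uv + ⅙u + ⅛v - 7/6, uv², v³ - 28/3v²}

The reduced Gröbner basis is the canonical form of the ideal for this ordering.

f_1 = -3uv², LT = uv².
f_2 = -8u² - ¾uv - 4/3u - v + 28/3, LT = u².

S(f_1,f_2): lcm = u²v². S = -3/32uv³ - ⅙uv² - ⅛v³ + 7/6v².
  leading term uv³: subtract (1/32v)·f_1 from -3/32uv³ - ⅙uv² - ⅛v³ + 7/6v² → -⅙uv² - ⅛v³ + 7/6v²
  leading term uv²: subtract (1/18)·f_1 from -⅙uv² - ⅛v³ + 7/6v² → -⅛v³ + 7/6v²
  leading term v³: no divisor's leading term divides it; move -⅛v³ to the remainder.
  leading term v²: no divisor's leading term divides it; move 7/6v² to the remainder.
  remainder -⅛v³ + 7/6v² ≠ 0; add g_3 = -⅛v³ + 7/6v² to the basis.

The other S-polynomials (S(f_1,g_3), S(f_2,g_3)) all reduce to 0 modulo the current basis, so we have a Gröbner basis.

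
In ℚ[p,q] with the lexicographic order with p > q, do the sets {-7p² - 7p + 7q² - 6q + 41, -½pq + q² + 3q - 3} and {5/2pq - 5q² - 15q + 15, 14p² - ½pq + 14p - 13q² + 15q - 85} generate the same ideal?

Yes, the ideals are equal.

Since reduced Gröbner bases are canonical representatives of ideals under a given ordering, it suffices to compute and compare them.
Buchberger on the first generating set:
f_1 = -7p² - 7p + 7q² - 6q + 41, LT = p².
f_2 = -½pq + q² + 3q - 3, LT = pq.

S(f_1,f_2): lcm = p²q. S = 2pq² + 7pq - 6p - q³ + 6/7q² - 41/7q.
  reduce S modulo (f_1, f_2):
  remainder -6p + 3q³ + 188/7q² + 169/7q - 42 ≠ 0; add g_3 = -6p + 3q³ + 188/7q² + 169/7q - 42 to the basis.

S(f_1,g_3): lcm = p². S = ½pq³ + 94/21pq² + 169/42pq - 6p - q² + 6/7q - 41/7.
  reduce S modulo (f_1, f_2, g_3):
  remainder q⁴ + 188/21q³ + 85/21q² - 26q + 12 ≠ 0; add g_4 = q⁴ + 188/21q³ + 85/21q² - 26q + 12 to the basis.

The other S-polynomials (S(f_2,g_3), S(f_1,g_4), S(f_2,g_4), S(g_3,g_4)) all reduce to 0 modulo the current basis, so we have a Gröbner basis.
Inter-reduce: drop elements whose leading term is divisible by another's, tail-reduce, and make monic.
Reduced Gröbner basis: {p - ½q³ - 94/21q² - 169/42q + 7, q⁴ + 188/21q³ + 85/21q² - 26q + 12}.

Buchberger on the second generating set:
h_1 = 5/2pq - 5q² - 15q + 15, LT = pq.
h_2 = 14p² - ½pq + 14p - 13q² + 15q - 85, LT = p².

S(h_1,h_2): lcm = p²q. S = -55/28pq² - 7pq + 6p + 13/14q³ - 15/14q² + 85/14q.
  reduce S modulo (h_1, h_2):
  remainder 6p - 3q³ - 188/7q² - 169/7q + 42 ≠ 0; add k_3 = 6p - 3q³ - 188/7q² - 169/7q + 42 to the basis.

S(h_1,k_3): lcm = pq. S = ½q⁴ + 94/21q³ + 85/42q² - 13q + 6.
  reduce S modulo (h_1, h_2, k_3):
  remainder ½q⁴ + 94/21q³ + 85/42q² - 13q + 6 ≠ 0; add k_4 = ½q⁴ + 94/21q³ + 85/42q² - 13q + 6 to the basis.

The other S-polynomials (S(h_2,k_3), S(h_1,k_4), S(h_2,k_4), S(k_3,k_4)) all reduce to 0 modulo the current basis, so we have a Gröbner basis.
Inter-reduce: drop elements whose leading term is divisible by another's, tail-reduce, and make monic.
Reduced Gröbner basis: {p - ½q³ - 94/21q² - 169/42q + 7, q⁴ + 188/21q³ + 85/21q² - 26q + 12}.

These coincide, so the ideals are equal.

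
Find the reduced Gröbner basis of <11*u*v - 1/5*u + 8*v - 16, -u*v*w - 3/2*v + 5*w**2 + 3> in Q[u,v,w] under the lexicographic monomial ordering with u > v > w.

G = {u*v - 1/55*u + 8/11*v - 16/11, u*w - 40*v*w + 165/2*v - 275*w**2 + 80*w - 165, v**2*w - 33/16*v**2 + 55/8*v*w**2 - 2*v*w + 333/80*v - 1/8*w**2 - 3/40}

f_1 = 11*u*v - 1/5*u + 8*v - 16, LT = u*v.
f_2 = -u*v*w - 3/2*v + 5*w**2 + 3, LT = u*v*w.

S(f_1,f_2): lcm = u*v*w. S = -1/55*u*w + 8/11*v*w - 3/2*v + 5*w**2 - 16/11*w + 3.
  leading term u*w: no divisor's leading term divides it; move -1/55*u*w to the remainder.
  leading term v*w: no divisor's leading term divides it; move 8/11*v*w to the remainder.
  leading term v: no divisor's leading term divides it; move -3/2*v to the remainder.
  leading term w**2: no divisor's leading term divides it; move 5*w**2 to the remainder.
  leading term w: no divisor's leading term divides it; move -16/11*w to the remainder.
  leading term 1: no divisor's leading term divides it; move 3 to the remainder.
  remainder -1/55*u*w + 8/11*v*w - 3/2*v + 5*w**2 - 16/11*w + 3 ≠ 0; add g_3 = -1/55*u*w + 8/11*v*w - 3/2*v + 5*w**2 - 16/11*w + 3 to the basis.

S(f_1,g_3): lcm = u*v*w. S = -1/55*u*w + 40*v**2*w - 165/2*v**2 + 275*v*w**2 - 872/11*v*w + 165*v - 16/11*w.
  leading term u*w: subtract (1)·g_3 from -1/55*u*w + 40*v**2*w - 165/2*v**2 + 275*v*w**2 - 872/11*v*w + 165*v - 16/11*w → 40*v**2*w - 165/2*v**2 + 275*v*w**2 - 80*v*w + 333/2*v - 5*w**2 - 3
  leading term v**2*w: no divisor's leading term divides it; move 40*v**2*w to the remainder.
  leading term v**2: no divisor's leading term divides it; move -165/2*v**2 to the remainder.
  leading term v*w**2: no divisor's leading term divides it; move 275*v*w**2 to the remainder.
  leading term v*w: no divisor's leading term divides it; move -80*v*w to the remainder.
  leading term v: no divisor's leading term divides it; move 333/2*v to the remainder.
  leading term w**2: no divisor's leading term divides it; move -5*w**2 to the remainder.
  leading term 1: no divisor's leading term divides it; move -3 to the remainder.
  remainder 40*v**2*w - 165/2*v**2 + 275*v*w**2 - 80*v*w + 333/2*v - 5*w**2 - 3 ≠ 0; add g_4 = 40*v**2*w - 165/2*v**2 + 275*v*w**2 - 80*v*w + 333/2*v - 5*w**2 - 3 to the basis.

S(f_2,g_3): lcm = u*v*w. S = 40*v**2*w - 165/2*v**2 + 275*v*w**2 - 80*v*w + 333/2*v - 5*w**2 - 3.
  leading term v**2*w: subtract (1)·g_4 from 40*v**2*w - 165/2*v**2 + 275*v*w**2 - 80*v*w + 333/2*v - 5*w**2 - 3 → 0
  remainder 0.

S(f_1,g_4): lcm = u*v**2*w. S = 33/16*u*v**2 - 55/8*u*v*w**2 + 109/55*u*v*w - 333/80*u*v + 1/8*u*w**2 + 3/40*u + 8/11*v**2*w - 16/11*v*w.
  leading term u*v**2: subtract (3/16*v)·f_1 from 33/16*u*v**2 - 55/8*u*v*w**2 + 109/55*u*v*w - 333/80*u*v + 1/8*u*w**2 + 3/40*u + 8/11*v**2*w - 16/11*v*w → -55/8*u*v*w**2 + 109/55*u*v*w - 33/8*u*v + 1/8*u*w**2 + 3/40*u + 8/11*v**2*w - 3/2*v**2 - 16/11*v*w + 3*v
  leading term u*v*w**2: subtract (-5/8*w**2)·f_1 from -55/8*u*v*w**2 + 109/55*u*v*w - 33/8*u*v + 1/8*u*w**2 + 3/40*u + 8/11*v**2*w - 3/2*v**2 - 16/11*v*w + 3*v → 109/55*u*v*w - 33/8*u*v + 3/40*u + 8/11*v**2*w - 3/2*v**2 + 5*v*w**2 - 16/11*v*w + 3*v - 10*w**2
  leading term u*v*w: subtract (109/605*w)·f_1 from 109/55*u*v*w - 33/8*u*v + 3/40*u + 8/11*v**2*w - 3/2*v**2 + 5*v*w**2 - 16/11*v*w + 3*v - 10*w**2 → -33/8*u*v + 109/3025*u*w + 3/40*u + 8/11*v**2*w - 3/2*v**2 + 5*v*w**2 - 1752/605*v*w + 3*v - 10*w**2 + 1744/605*w
  leading term u*v: subtract (-3/8)·f_1 from -33/8*u*v + 109/3025*u*w + 3/40*u + 8/11*v**2*w - 3/2*v**2 + 5*v*w**2 - 1752/605*v*w + 3*v - 10*w**2 + 1744/605*w → 109/3025*u*w + 8/11*v**2*w - 3/2*v**2 + 5*v*w**2 - 1752/605*v*w + 6*v - 10*w**2 + 1744/605*w - 6
  leading term u*w: subtract (-109/55)·g_3 from 109/3025*u*w + 8/11*v**2*w - 3/2*v**2 + 5*v*w**2 - 1752/605*v*w + 6*v - 10*w**2 + 1744/605*w - 6 → 8/11*v**2*w - 3/2*v**2 + 5*v*w**2 - 16/11*v*w + 333/110*v - 1/11*w**2 - 3/55
  leading term v**2*w: subtract (1/55)·g_4 from 8/11*v**2*w - 3/2*v**2 + 5*v*w**2 - 16/11*v*w + 333/110*v - 1/11*w**2 - 3/55 → 0
  remainder 0.

S(f_2,g_4): lcm = u*v**2*w. S = 33/16*u*v**2 - 55/8*u*v*w**2 + 2*u*v*w - 333/80*u*v + 1/8*u*w**2 + 3/40*u + 3/2*v**2 - 5*v*w**2 - 3*v.
  leading term u*v**2: subtract (3/16*v)·f_1 from 33/16*u*v**2 - 55/8*u*v*w**2 + 2*u*v*w - 333/80*u*v + 1/8*u*w**2 + 3/40*u + 3/2*v**2 - 5*v*w**2 - 3*v → -55/8*u*v*w**2 + 2*u*v*w - 33/8*u*v + 1/8*u*w**2 + 3/40*u - 5*v*w**2
  leading term u*v*w**2: subtract (-5/8*w**2)·f_1 from -55/8*u*v*w**2 + 2*u*v*w - 33/8*u*v + 1/8*u*w**2 + 3/40*u - 5*v*w**2 → 2*u*v*w - 33/8*u*v + 3/40*u - 10*w**2
  leading term u*v*w: subtract (2/11*w)·f_1 from 2*u*v*w - 33/8*u*v + 3/40*u - 10*w**2 → -33/8*u*v + 2/55*u*w + 3/40*u - 16/11*v*w - 10*w**2 + 32/11*w
  leading term u*v: subtract (-3/8)·f_1 from -33/8*u*v + 2/55*u*w + 3/40*u - 16/11*v*w - 10*w**2 + 32/11*w → 2/55*u*w - 16/11*v*w + 3*v - 10*w**2 + 32/11*w - 6
  leading term u*w: subtract (-2)·g_3 from 2/55*u*w - 16/11*v*w + 3*v - 10*w**2 + 32/11*w - 6 → 0
  remainder 0.

S(g_3,g_4): lcm = u*v**2*w. S = 33/16*u*v**2 - 55/8*u*v*w**2 + 2*u*v*w - 333/80*u*v + 1/8*u*w**2 + 3/40*u - 40*v**3*w + 165/2*v**3 - 275*v**2*w**2 + 80*v**2*w - 165*v**2.
  leading term u*v**2: subtract (3/16*v)·f_1 from 33/16*u*v**2 - 55/8*u*v*w**2 + 2*u*v*w - 333/80*u*v + 1/8*u*w**2 + 3/40*u - 40*v**3*w + 165/2*v**3 - 275*v**2*w**2 + 80*v**2*w - 165*v**2 → -55/8*u*v*w**2 + 2*u*v*w - 33/8*u*v + 1/8*u*w**2 + 3/40*u - 40*v**3*w + 165/2*v**3 - 275*v**2*w**2 + 80*v**2*w - 333/2*v**2 + 3*v
  leading term u*v*w**2: subtract (-5/8*w**2)·f_1 from -55/8*u*v*w**2 + 2*u*v*w - 33/8*u*v + 1/8*u*w**2 + 3/40*u - 40*v**3*w + 165/2*v**3 - 275*v**2*w**2 + 80*v**2*w - 333/2*v**2 + 3*v → 2*u*v*w - 33/8*u*v + 3/40*u - 40*v**3*w + 165/2*v**3 - 275*v**2*w**2 + 80*v**2*w - 333/2*v**2 + 5*v*w**2 + 3*v - 10*w**2
  leading term u*v*w: subtract (2/11*w)·f_1 from 2*u*v*w - 33/8*u*v + 3/40*u - 40*v**3*w + 165/2*v**3 - 275*v**2*w**2 + 80*v**2*w - 333/2*v**2 + 5*v*w**2 + 3*v - 10*w**2 → -33/8*u*v + 2/55*u*w + 3/40*u - 40*v**3*w + 165/2*v**3 - 275*v**2*w**2 + 80*v**2*w - 333/2*v**2 + 5*v*w**2 - 16/11*v*w + 3*v - 10*w**2 + 32/11*w
  leading term u*v: subtract (-3/8)·f_1 from -33/8*u*v + 2/55*u*w + 3/40*u - 40*v**3*w + 165/2*v**3 - 275*v**2*w**2 + 80*v**2*w - 333/2*v**2 + 5*v*w**2 - 16/11*v*w + 3*v - 10*w**2 + 32/11*w → 2/55*u*w - 40*v**3*w + 165/2*v**3 - 275*v**2*w**2 + 80*v**2*w - 333/2*v**2 + 5*v*w**2 - 16/11*v*w + 6*v - 10*w**2 + 32/11*w - 6
  leading term u*w: subtract (-2)·g_3 from 2/55*u*w - 40*v**3*w + 165/2*v**3 - 275*v**2*w**2 + 80*v**2*w - 333/2*v**2 + 5*v*w**2 - 16/11*v*w + 6*v - 10*w**2 + 32/11*w - 6 → -40*v**3*w + 165/2*v**3 - 275*v**2*w**2 + 80*v**2*w - 333/2*v**2 + 5*v*w**2 + 3*v
  leading term v**3*w: subtract (-v)·g_4 from -40*v**3*w + 165/2*v**3 - 275*v**2*w**2 + 80*v**2*w - 333/2*v**2 + 5*v*w**2 + 3*v → 0
  remainder 0.

Every S-polynomial of the final basis reduces to 0, so we have a Gröbner basis.
Inter-reduce: drop elements whose leading term is divisible by another's, tail-reduce, and make monic.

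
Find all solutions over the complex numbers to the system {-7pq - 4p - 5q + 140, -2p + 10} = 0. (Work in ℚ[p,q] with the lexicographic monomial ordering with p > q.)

{(5, 3)}

Compute a lex Gröbner basis by Buchberger's algorithm.
f_1 = -7pq - 4p - 5q + 140, LT = pq.
f_2 = -2p + 10, LT = p.

S(f_1,f_2): lcm = pq. S = 4/7p + 40/7q - 20.
  reduce S modulo (f_1, f_2):
  remainder 40/7q - 120/7 ≠ 0; add h_3 = 40/7q - 120/7 to the basis.

The other S-polynomials (S(f_1,h_3), S(f_2,h_3)) all reduce to 0 modulo the current basis, so we have a Gröbner basis.
Inter-reduce: drop elements whose leading term is divisible by another's, tail-reduce, and make monic.
Reduced Gröbner basis: {p - 5, q - 3}.

Elimination: the polynomial q - 3 lies in the elimination ideal for q, so q ∈ {3}. For each such q, the remaining basis elements (now univariate) give the rest of the solution.
  q = 3: the earlier basis element becomes p - 5 = 0, giving p = 5 — point (5, 3).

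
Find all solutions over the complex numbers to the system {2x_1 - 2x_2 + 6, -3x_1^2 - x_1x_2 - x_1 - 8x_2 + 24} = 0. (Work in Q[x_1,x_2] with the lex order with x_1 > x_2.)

{(-3, 0), (0, 3)}

Compute a lex Gröbner basis by Buchberger's algorithm.
f_1 = 2x_1 - 2x_2 + 6, LT = x_1.
f_2 = -3x_1^2 - x_1x_2 - x_1 - 8x_2 + 24, LT = x_1^2.

S(f_1,f_2): lcm = x_1^2. S = -4/3x_1x_2 + 8/3x_1 - 8/3x_2 + 8.
  reduce S modulo (f_1, f_2):
  remainder -4/3x_2^2 + 4x_2 ≠ 0; add h_3 = -4/3x_2^2 + 4x_2 to the basis.

The other S-polynomials (S(f_1,h_3), S(f_2,h_3)) all reduce to 0 modulo the current basis, so we have a Gröbner basis.
Inter-reduce: drop elements whose leading term is divisible by another's, tail-reduce, and make monic.
Reduced Gröbner basis: {x_1 - x_2 + 3, x_2^2 - 3x_2}.

A lex Gröbner basis eliminates variables successively. Here x_2^2 - 3x_2 depends only on x_2, with roots {0, 3}; lifting each root through the earlier basis elements recovers the full solutions.
  x_2 = 0: the earlier basis element becomes x_1 + 3 = 0, giving x_1 = -3 — point (-3, 0).
  x_2 = 3: the earlier basis element becomes x_1 = 0, giving x_1 = 0 — point (0, 3).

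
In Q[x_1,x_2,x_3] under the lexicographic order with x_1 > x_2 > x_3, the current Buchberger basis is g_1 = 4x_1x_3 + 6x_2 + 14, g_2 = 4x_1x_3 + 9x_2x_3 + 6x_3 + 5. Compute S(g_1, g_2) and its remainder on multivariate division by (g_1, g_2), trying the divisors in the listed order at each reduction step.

S(g_1, g_2) = -9/4x_2x_3 + 3/2x_2 - 3/2x_3 + 9/4; remainder on division = -9/4x_2x_3 + 3/2x_2 - 3/2x_3 + 9/4.

lcm(LM(g_1), LM(g_2)) = x_1x_3.
S = (lcm/LT(g_1))·g_1 − (lcm/LT(g_2))·g_2 = -9/4x_2x_3 + 3/2x_2 - 3/2x_3 + 9/4.
Reduce S modulo (g_1, g_2) in that order:
  leading term x_2x_3: no divisor's leading term divides it; move -9/4x_2x_3 to the remainder.
  leading term x_2: no divisor's leading term divides it; move 3/2x_2 to the remainder.
  leading term x_3: no divisor's leading term divides it; move -3/2x_3 to the remainder.
  leading term 1: no divisor's leading term divides it; move 9/4 to the remainder.
The remainder -9/4x_2x_3 + 3/2x_2 - 3/2x_3 + 9/4 is nonzero, so it would be added as the next basis element.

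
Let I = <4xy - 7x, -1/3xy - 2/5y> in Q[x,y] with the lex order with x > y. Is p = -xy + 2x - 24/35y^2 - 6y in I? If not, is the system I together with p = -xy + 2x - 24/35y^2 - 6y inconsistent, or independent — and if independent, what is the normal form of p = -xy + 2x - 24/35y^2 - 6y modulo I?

First compute the reduced Gröbner basis of I by Buchberger's algorithm.
f_1 = 4xy - 7x, LT = xy.
f_2 = -1/3xy - 2/5y, LT = xy.

S(f_1,f_2): lcm = xy. S = -7/4x - 6/5y.
  reduce S modulo (f_1, f_2):
  remainder -7/4x - 6/5y ≠ 0; add h_3 = -7/4x - 6/5y to the basis.

S(f_1,h_3): lcm = xy. S = -7/4x - 24/35y^2.
  reduce S modulo (f_1, f_2, h_3):
  remainder -24/35y^2 + 6/5y ≠ 0; add h_4 = -24/35y^2 + 6/5y to the basis.

The other S-polynomials (S(f_2,h_3), S(f_1,h_4), S(f_2,h_4), S(h_3,h_4)) all reduce to 0 modulo the current basis, so we have a Gröbner basis.
Inter-reduce: drop elements whose leading term is divisible by another's, tail-reduce, and make monic.
Reduced Gröbner basis: {x + 24/35y, y^2 - 7/4y}.
Label its elements g_1 = x + 24/35y, g_2 = y^2 - 7/4y.

Reduce p = -xy + 2x - 24/35y^2 - 6y modulo G:
  leading term xy: subtract (-y)·g_1 from -xy + 2x - 24/35y^2 - 6y → 2x - 6y
  leading term x: subtract (2)·g_1 from 2x - 6y → -258/35y
  leading term y: no divisor's leading term divides it; move -258/35y to the remainder.
  normal form = -258/35y.
The normal form is nonzero, so p ∉ I. Since p minus its normal form lies in I, I + (p) = I + (r) where r = -258/35y; decide whether this ideal is the whole ring.
Run Buchberger on G together with r (pairs among the g_i already reduce to 0 since G is a Gröbner basis):
g_1 = x + 24/35y, LT = x.
g_2 = y^2 - 7/4y, LT = y^2.
r = -258/35y, LT = y.

The S-polynomials (S(g_1,g_2), S(g_1,r), S(g_2,r)) all reduce to 0 modulo the current basis, so we have a Gröbner basis.
Inter-reduce: drop elements whose leading term is divisible by another's, tail-reduce, and make monic.
Reduced Gröbner basis: {x, y}.
The reduced Gröbner basis of I + (p) is {x, y} ≠ {1}, a proper ideal, so the enlarged system stays consistent: p is independent of I, with normal form -258/35y.

-xy + 2x - 24/35y^2 - 6y is independent of I; its normal form modulo I is -258/35y.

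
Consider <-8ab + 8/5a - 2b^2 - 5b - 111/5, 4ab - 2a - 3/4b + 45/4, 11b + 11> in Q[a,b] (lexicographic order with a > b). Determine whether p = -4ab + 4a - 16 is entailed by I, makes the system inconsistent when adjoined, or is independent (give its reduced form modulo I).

-4ab + 4a - 16 lies in I (it reduces to 0).

First compute the reduced Gröbner basis of I by Buchberger's algorithm.
f_1 = -8ab + 8/5a - 2b^2 - 5b - 111/5, LT = ab.
f_2 = 4ab - 2a - 3/4b + 45/4, LT = ab.
f_3 = 11b + 11, LT = b.

S(f_1,f_2): lcm = ab. S = 3/10a + 1/4b^2 + 13/16b - 3/80.
  reduce S modulo (f_1, f_2, f_3):
  remainder 3/10a - 3/5 ≠ 0; add h_4 = 3/10a - 3/5 to the basis.

The other S-polynomials (S(f_1,f_3), S(f_2,f_3), S(f_1,h_4), S(f_2,h_4), S(f_3,h_4)) all reduce to 0 modulo the current basis, so we have a Gröbner basis.
Inter-reduce: drop elements whose leading term is divisible by another's, tail-reduce, and make monic.
Reduced Gröbner basis: {a - 2, b + 1}.
Label its elements g_1 = a - 2, g_2 = b + 1.

Reduce p = -4ab + 4a - 16 modulo G:
  leading term ab: subtract (-4b)·g_1 from -4ab + 4a - 16 → 4a - 8b - 16
  leading term a: subtract (4)·g_1 from 4a - 8b - 16 → -8b - 8
  leading term b: subtract (-8)·g_2 from -8b - 8 → 0
  normal form = 0.
Since the normal form is 0, p ∈ I.

Ideal membership is decidable via reduction modulo a Gröbner basis.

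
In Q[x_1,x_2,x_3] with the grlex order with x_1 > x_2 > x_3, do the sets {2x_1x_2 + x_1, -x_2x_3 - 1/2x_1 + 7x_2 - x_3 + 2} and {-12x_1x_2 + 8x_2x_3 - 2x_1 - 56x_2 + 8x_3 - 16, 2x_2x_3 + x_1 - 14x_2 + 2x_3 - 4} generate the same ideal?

Yes, the ideals are equal.

Since reduced Gröbner bases are canonical representatives of ideals under a given ordering, it suffices to compute and compare them.
Buchberger on the first generating set:
f_1 = 2x_1x_2 + x_1, LT = x_1x_2.
f_2 = -x_2x_3 - 1/2x_1 + 7x_2 - x_3 + 2, LT = x_2x_3.

S(f_1,f_2): lcm = x_1x_2x_3. S = -1/2x_1^2 + 7x_1x_2 - 1/2x_1x_3 + 2x_1.
  leading term x_1^2: no divisor's leading term divides it; move -1/2x_1^2 to the remainder.
  leading term x_1x_2: subtract (7/2)·f_1 from 7x_1x_2 - 1/2x_1x_3 + 2x_1 → -1/2x_1x_3 - 3/2x_1
  leading term x_1x_3: no divisor's leading term divides it; move -1/2x_1x_3 to the remainder.
  leading term x_1: no divisor's leading term divides it; move -3/2x_1 to the remainder.
  remainder -1/2x_1^2 - 1/2x_1x_3 - 3/2x_1 ≠ 0; add g_3 = -1/2x_1^2 - 1/2x_1x_3 - 3/2x_1 to the basis.

The other S-polynomials (S(f_1,g_3), S(f_2,g_3)) all reduce to 0 modulo the current basis, so we have a Gröbner basis.
Inter-reduce: drop elements whose leading term is divisible by another's, tail-reduce, and make monic.
Reduced Gröbner basis: {x_1^2 + x_1x_3 + 3x_1, x_1x_2 + 1/2x_1, x_2x_3 + 1/2x_1 - 7x_2 + x_3 - 2}.

Buchberger on the second generating set:
h_1 = -12x_1x_2 + 8x_2x_3 - 2x_1 - 56x_2 + 8x_3 - 16, LT = x_1x_2.
h_2 = 2x_2x_3 + x_1 - 14x_2 + 2x_3 - 4, LT = x_2x_3.

S(h_1,h_2): lcm = x_1x_2x_3. S = -2/3x_2x_3^2 - 1/2x_1^2 + 7x_1x_2 - 5/6x_1x_3 + 14/3x_2x_3 - 2/3x_3^2 + 2x_1 + 4/3x_3.
  leading term x_2x_3^2: subtract (-1/3x_3)·h_2 from -2/3x_2x_3^2 - 1/2x_1^2 + 7x_1x_2 - 5/6x_1x_3 + 14/3x_2x_3 - 2/3x_3^2 + 2x_1 + 4/3x_3 → -1/2x_1^2 + 7x_1x_2 - 1/2x_1x_3 + 2x_1
  leading term x_1^2: no divisor's leading term divides it; move -1/2x_1^2 to the remainder.
  leading term x_1x_2: subtract (-7/12)·h_1 from 7x_1x_2 - 1/2x_1x_3 + 2x_1 → -1/2x_1x_3 + 14/3x_2x_3 + 5/6x_1 - 98/3x_2 + 14/3x_3 - 28/3
  leading term x_1x_3: no divisor's leading term divides it; move -1/2x_1x_3 to the remainder.
  leading term x_2x_3: subtract (7/3)·h_2 from 14/3x_2x_3 + 5/6x_1 - 98/3x_2 + 14/3x_3 - 28/3 → -3/2x_1
  leading term x_1: no divisor's leading term divides it; move -3/2x_1 to the remainder.
  remainder -1/2x_1^2 - 1/2x_1x_3 - 3/2x_1 ≠ 0; add k_3 = -1/2x_1^2 - 1/2x_1x_3 - 3/2x_1 to the basis.

The other S-polynomials (S(h_1,k_3), S(h_2,k_3)) all reduce to 0 modulo the current basis, so we have a Gröbner basis.
Inter-reduce: drop elements whose leading term is divisible by another's, tail-reduce, and make monic.
Reduced Gröbner basis: {x_1^2 + x_1x_3 + 3x_1, x_1x_2 + 1/2x_1, x_2x_3 + 1/2x_1 - 7x_2 + x_3 - 2}.

These coincide, so the ideals are equal.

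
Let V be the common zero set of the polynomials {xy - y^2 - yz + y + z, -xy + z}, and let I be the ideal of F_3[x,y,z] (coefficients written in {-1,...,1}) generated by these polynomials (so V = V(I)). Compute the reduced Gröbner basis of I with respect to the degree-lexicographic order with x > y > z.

G = {xy - z, xz + yz + z^2 - z, y^2 + yz - y + z}

f_1 = xy - y^2 - yz + y + z, LT = xy.
f_2 = -xy + z, LT = xy.

S(f_1,f_2): lcm = xy. S = -y^2 - yz + y - z.
  reduce S modulo (f_1, f_2):
  remainder -y^2 - yz + y - z ≠ 0; add g_3 = -y^2 - yz + y - z to the basis.

S(f_1,g_3): lcm = xy^2. S = -xyz - y^3 - y^2z + xy - xz + y^2 + yz.
  reduce S modulo (f_1, f_2, g_3):
  remainder -xz - yz - z^2 + z ≠ 0; add g_4 = -xz - yz - z^2 + z to the basis.

The other S-polynomials (S(f_2,g_3), S(f_1,g_4), S(f_2,g_4), S(g_3,g_4)) all reduce to 0 modulo the current basis, so we have a Gröbner basis.
Inter-reduce: drop elements whose leading term is divisible by another's, tail-reduce, and make monic.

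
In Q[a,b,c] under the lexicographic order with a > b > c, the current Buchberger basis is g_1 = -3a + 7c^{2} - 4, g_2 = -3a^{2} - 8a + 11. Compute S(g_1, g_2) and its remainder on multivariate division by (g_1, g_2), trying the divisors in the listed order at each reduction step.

S(g_1, g_2) = -\tfrac{7}{3}ac^{2} - \tfrac{4}{3}a + \tfrac{11}{3}; remainder on division = -\tfrac{49}{9}c^{4} + \tfrac{49}{9}.

lcm(LM(g_1), LM(g_2)) = a^{2}.
S = (lcm/LT(g_1))·g_1 − (lcm/LT(g_2))·g_2 = -\tfrac{7}{3}ac^{2} - \tfrac{4}{3}a + \tfrac{11}{3}.
Reduce S modulo (g_1, g_2) in that order:
  leading term ac^{2}: subtract (\tfrac{7}{9}c^{2})·g_1 from -\tfrac{7}{3}ac^{2} - \tfrac{4}{3}a + \tfrac{11}{3} → -\tfrac{4}{3}a - \tfrac{49}{9}c^{4} + \tfrac{28}{9}c^{2} + \tfrac{11}{3}
  leading term a: subtract (\tfrac{4}{9})·g_1 from -\tfrac{4}{3}a - \tfrac{49}{9}c^{4} + \tfrac{28}{9}c^{2} + \tfrac{11}{3} → -\tfrac{49}{9}c^{4} + \tfrac{49}{9}
  leading term c^{4}: no divisor's leading term divides it; move -\tfrac{49}{9}c^{4} to the remainder.
  leading term 1: no divisor's leading term divides it; move \tfrac{49}{9} to the remainder.
The remainder -\tfrac{49}{9}c^{4} + \tfrac{49}{9} is nonzero, so it would be added as the next basis element.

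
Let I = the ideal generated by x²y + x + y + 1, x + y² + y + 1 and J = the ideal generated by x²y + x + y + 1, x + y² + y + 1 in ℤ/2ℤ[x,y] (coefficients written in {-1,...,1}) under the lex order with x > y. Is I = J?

Since reduced Gröbner bases are canonical representatives of ideals under a given ordering, it suffices to compute and compare them.
Buchberger on the first generating set:
f_1 = x²y + x + y + 1, LT = x²y.
f_2 = x + y² + y + 1, LT = x.

S(f_1,f_2): lcm = x²y. S = xy³ + xy² + xy + x + y + 1.
  reduce S modulo (f_1, f_2):
  remainder y⁵ + y³ + y² + y ≠ 0; add g_3 = y⁵ + y³ + y² + y to the basis.

The other S-polynomials (S(f_1,g_3), S(f_2,g_3)) all reduce to 0 modulo the current basis, so we have a Gröbner basis.
Inter-reduce: drop elements whose leading term is divisible by another's, tail-reduce, and make monic.
Reduced Gröbner basis: {x + y² + y + 1, y⁵ + y³ + y² + y}.

Buchberger on the second generating set:
h_1 = x²y + x + y + 1, LT = x²y.
h_2 = x + y² + y + 1, LT = x.

S(h_1,h_2): lcm = x²y. S = xy³ + xy² + xy + x + y + 1.
  reduce S modulo (h_1, h_2):
  remainder y⁵ + y³ + y² + y ≠ 0; add k_3 = y⁵ + y³ + y² + y to the basis.

The other S-polynomials (S(h_1,k_3), S(h_2,k_3)) all reduce to 0 modulo the current basis, so we have a Gröbner basis.
Inter-reduce: drop elements whose leading term is divisible by another's, tail-reduce, and make monic.
Reduced Gröbner basis: {x + y² + y + 1, y⁵ + y³ + y² + y}.

These coincide, so the ideals are equal.

Yes, the ideals are equal.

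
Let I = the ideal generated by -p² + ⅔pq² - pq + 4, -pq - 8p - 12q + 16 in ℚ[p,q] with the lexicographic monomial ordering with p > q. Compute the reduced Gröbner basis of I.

f_1 = -p² + ⅔pq² - pq + 4, LT = p².
f_2 = -pq - 8p - 12q + 16, LT = pq.

S(f_1,f_2): lcm = p²q. S = -8p² - ⅔pq³ + pq² - 12pq + 16p - 4q.
  leading term p²: subtract (8)·f_1 from -8p² - ⅔pq³ + pq² - 12pq + 16p - 4q → -⅔pq³ - 13/3pq² - 4pq + 16p - 4q - 32
  leading term pq³: subtract (⅔q²)·f_2 from -⅔pq³ - 13/3pq² - 4pq + 16p - 4q - 32 → pq² - 4pq + 16p + 8q³ - 32/3q² - 4q - 32
  leading term pq²: subtract (-q)·f_2 from pq² - 4pq + 16p + 8q³ - 32/3q² - 4q - 32 → -12pq + 16p + 8q³ - 68/3q² + 12q - 32
  leading term pq: subtract (12)·f_2 from -12pq + 16p + 8q³ - 68/3q² + 12q - 32 → 112p + 8q³ - 68/3q² + 156q - 224
  leading term p: no divisor's leading term divides it; move 112p to the remainder.
  leading term q³: no divisor's leading term divides it; move 8q³ to the remainder.
  leading term q²: no divisor's leading term divides it; move -68/3q² to the remainder.
  leading term q: no divisor's leading term divides it; move 156q to the remainder.
  leading term 1: no divisor's leading term divides it; move -224 to the remainder.
  remainder 112p + 8q³ - 68/3q² + 156q - 224 ≠ 0; add g_3 = 112p + 8q³ - 68/3q² + 156q - 224 to the basis.

S(f_2,g_3): lcm = pq. S = 8p - 1/14q⁴ + 17/84q³ - 39/28q² + 14q - 16.
  leading term p: subtract (1/14)·g_3 from 8p - 1/14q⁴ + 17/84q³ - 39/28q² + 14q - 16 → -1/14q⁴ - 31/84q³ + 19/84q² + 20/7q
  leading term q⁴: no divisor's leading term divides it; move -1/14q⁴ to the remainder.
  leading term q³: no divisor's leading term divides it; move -31/84q³ to the remainder.
  leading term q²: no divisor's leading term divides it; move 19/84q² to the remainder.
  leading term q: no divisor's leading term divides it; move 20/7q to the remainder.
  remainder -1/14q⁴ - 31/84q³ + 19/84q² + 20/7q ≠ 0; add g_4 = -1/14q⁴ - 31/84q³ + 19/84q² + 20/7q to the basis.

The other S-polynomials (S(f_1,g_3), S(f_1,g_4), S(f_2,g_4), S(g_3,g_4)) all reduce to 0 modulo the current basis, so we have a Gröbner basis.
Inter-reduce: drop elements whose leading term is divisible by another's, tail-reduce, and make monic.

G = {p + 1/14q³ - 17/84q² + 39/28q - 2, q⁴ + 31/6q³ - 19/6q² - 40q}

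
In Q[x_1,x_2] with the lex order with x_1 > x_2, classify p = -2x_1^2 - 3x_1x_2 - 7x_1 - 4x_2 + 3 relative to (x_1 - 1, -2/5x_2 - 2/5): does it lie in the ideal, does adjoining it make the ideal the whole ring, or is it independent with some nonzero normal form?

Adjoining -2x_1^2 - 3x_1x_2 - 7x_1 - 4x_2 + 3 makes the ideal the whole ring: the system is inconsistent.

First compute the reduced Gröbner basis of I by Buchberger's algorithm.
f_1 = x_1 - 1, LT = x_1.
f_2 = -2/5x_2 - 2/5, LT = x_2.

The S-polynomials (S(f_1,f_2)) all reduce to 0 modulo the current basis, so we have a Gröbner basis.
Inter-reduce: drop elements whose leading term is divisible by another's, tail-reduce, and make monic.
Reduced Gröbner basis: {x_1 - 1, x_2 + 1}.
Label its elements g_1 = x_1 - 1, g_2 = x_2 + 1.

Reduce p = -2x_1^2 - 3x_1x_2 - 7x_1 - 4x_2 + 3 modulo G:
  leading term x_1^2: subtract (-2x_1)·g_1 from -2x_1^2 - 3x_1x_2 - 7x_1 - 4x_2 + 3 → -3x_1x_2 - 9x_1 - 4x_2 + 3
  leading term x_1x_2: subtract (-3x_2)·g_1 from -3x_1x_2 - 9x_1 - 4x_2 + 3 → -9x_1 - 7x_2 + 3
  leading term x_1: subtract (-9)·g_1 from -9x_1 - 7x_2 + 3 → -7x_2 - 6
  leading term x_2: subtract (-7)·g_2 from -7x_2 - 6 → 1
  leading term 1: no divisor's leading term divides it; move 1 to the remainder.
  normal form = 1.
The normal form is nonzero, so p ∉ I. Since p minus its normal form lies in I, I + (p) = I + (r) where r = 1; decide whether this ideal is the whole ring.
Here r = 1 is a nonzero constant, hence a unit: 1 ∈ I + (p), the Gröbner basis of I + (p) is {1}, and the enlarged system has no common solution — adjoining p is inconsistent.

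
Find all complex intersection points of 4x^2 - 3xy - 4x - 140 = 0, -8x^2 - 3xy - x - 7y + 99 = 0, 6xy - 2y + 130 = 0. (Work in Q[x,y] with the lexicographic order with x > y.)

Compute a lex Gröbner basis by Buchberger's algorithm.
f_1 = 4x^2 - 3xy - 4x - 140, LT = x^2.
f_2 = -8x^2 - 3xy - x - 7y + 99, LT = x^2.
f_3 = 6xy - 2y + 130, LT = xy.

S(f_1,f_2): lcm = x^2. S = -9/8xy - 9/8x - 7/8y - 181/8.
  leading term xy: subtract (-3/16)·f_3 from -9/8xy - 9/8x - 7/8y - 181/8 → -9/8x - 5/4y + 7/4
  leading term x: no divisor's leading term divides it; move -9/8x to the remainder.
  leading term y: no divisor's leading term divides it; move -5/4y to the remainder.
  leading term 1: no divisor's leading term divides it; move 7/4 to the remainder.
  remainder -9/8x - 5/4y + 7/4 ≠ 0; add h_4 = -9/8x - 5/4y + 7/4 to the basis.

S(f_1,f_3): lcm = x^2y. S = -3/4xy^2 - 2/3xy - 65/3x - 35y.
  leading term xy^2: subtract (-1/8y)·f_3 from -3/4xy^2 - 2/3xy - 65/3x - 35y → -2/3xy - 65/3x - 1/4y^2 - 75/4y
  leading term xy: subtract (-1/9)·f_3 from -2/3xy - 65/3x - 1/4y^2 - 75/4y → -65/3x - 1/4y^2 - 683/36y + 130/9
  leading term x: subtract (520/27)·h_4 from -65/3x - 1/4y^2 - 683/36y + 130/9 → -1/4y^2 + 551/108y - 520/27
  leading term y^2: no divisor's leading term divides it; move -1/4y^2 to the remainder.
  leading term y: no divisor's leading term divides it; move 551/108y to the remainder.
  leading term 1: no divisor's leading term divides it; move -520/27 to the remainder.
  remainder -1/4y^2 + 551/108y - 520/27 ≠ 0; add h_5 = -1/4y^2 + 551/108y - 520/27 to the basis.

S(f_2,f_3): lcm = x^2y. S = 3/8xy^2 + 11/24xy - 65/3x + 7/8y^2 - 99/8y.
  leading term xy^2: subtract (1/16y)·f_3 from 3/8xy^2 + 11/24xy - 65/3x + 7/8y^2 - 99/8y → 11/24xy - 65/3x + y^2 - 41/2y
  leading term xy: subtract (11/144)·f_3 from 11/24xy - 65/3x + y^2 - 41/2y → -65/3x + y^2 - 1465/72y - 715/72
  leading term x: subtract (520/27)·h_4 from -65/3x + y^2 - 1465/72y - 715/72 → y^2 + 805/216y - 9425/216
  leading term y^2: subtract (-4)·h_5 from y^2 + 805/216y - 9425/216 → 5213/216y - 26065/216
  leading term y: no divisor's leading term divides it; move 5213/216y to the remainder.
  leading term 1: no divisor's leading term divides it; move -26065/216 to the remainder.
  remainder 5213/216y - 26065/216 ≠ 0; add h_6 = 5213/216y - 26065/216 to the basis.

The other S-polynomials (S(f_1,h_4), S(f_2,h_4), S(f_3,h_4), S(f_1,h_5), S(f_2,h_5), S(f_3,h_5), S(h_4,h_5), S(f_1,h_6), S(f_2,h_6), S(f_3,h_6), S(h_4,h_6), S(h_5,h_6)) all reduce to 0 modulo the current basis, so we have a Gröbner basis.
Inter-reduce: drop elements whose leading term is divisible by another's, tail-reduce, and make monic.
Reduced Gröbner basis: {x + 4, y - 5}.

Since the basis is lex-ordered, y - 5 is univariate in y. Its roots are {5}. Back-substituting each root into the other basis elements fixes the other coordinates.
  y = 5: the earlier basis element becomes x + 4 = 0, giving x = -4 — point (-4, 5).

{(-4, 5)}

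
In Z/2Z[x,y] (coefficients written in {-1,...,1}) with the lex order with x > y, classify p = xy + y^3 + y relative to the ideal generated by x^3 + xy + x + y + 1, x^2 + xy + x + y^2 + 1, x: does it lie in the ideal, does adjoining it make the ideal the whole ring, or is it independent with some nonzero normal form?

xy + y^3 + y lies in I (it reduces to 0).

First compute the reduced Gröbner basis of I by Buchberger's algorithm.
f_1 = x^3 + xy + x + y + 1, LT = x^3.
f_2 = x^2 + xy + x + y^2 + 1, LT = x^2.
f_3 = x, LT = x.

S(f_1,f_2): lcm = x^3. S = x^2y + x^2 + xy^2 + xy + y + 1.
  leading term x^2y: subtract (y)·f_2 from x^2y + x^2 + xy^2 + xy + y + 1 → x^2 + y^3 + 1
  leading term x^2: subtract (1)·f_2 from x^2 + y^3 + 1 → xy + x + y^3 + y^2
  leading term xy: subtract (y)·f_3 from xy + x + y^3 + y^2 → x + y^3 + y^2
  leading term x: subtract (1)·f_3 from x + y^3 + y^2 → y^3 + y^2
  leading term y^3: no divisor's leading term divides it; move y^3 to the remainder.
  leading term y^2: no divisor's leading term divides it; move y^2 to the remainder.
  remainder y^3 + y^2 ≠ 0; add h_4 = y^3 + y^2 to the basis.

S(f_1,f_3): lcm = x^3. S = xy + x + y + 1.
  leading term xy: subtract (y)·f_3 from xy + x + y + 1 → x + y + 1
  leading term x: subtract (1)·f_3 from x + y + 1 → y + 1
  leading term y: no divisor's leading term divides it; move y to the remainder.
  leading term 1: no divisor's leading term divides it; move 1 to the remainder.
  remainder y + 1 ≠ 0; add h_5 = y + 1 to the basis.

The other S-polynomials (S(f_2,f_3), S(f_1,h_4), S(f_2,h_4), S(f_3,h_4), S(f_1,h_5), S(f_2,h_5), S(f_3,h_5), S(h_4,h_5)) all reduce to 0 modulo the current basis, so we have a Gröbner basis.
Inter-reduce: drop elements whose leading term is divisible by another's, tail-reduce, and make monic.
Reduced Gröbner basis: {x, y + 1}.
Label its elements g_1 = x, g_2 = y + 1.

Reduce p = xy + y^3 + y modulo G:
  leading term xy: subtract (y)·g_1 from xy + y^3 + y → y^3 + y
  leading term y^3: subtract (y^2)·g_2 from y^3 + y → y^2 + y
  leading term y^2: subtract (y)·g_2 from y^2 + y → 0
  normal form = 0.
Since the normal form is 0, p ∈ I.

The remainder on division by a Gröbner basis is unique — it is the normal form.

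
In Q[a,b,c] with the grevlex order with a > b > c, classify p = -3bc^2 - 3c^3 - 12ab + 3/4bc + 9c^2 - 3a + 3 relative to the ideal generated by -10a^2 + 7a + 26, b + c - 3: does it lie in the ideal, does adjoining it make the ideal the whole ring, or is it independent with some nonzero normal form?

-3bc^2 - 3c^3 - 12ab + 3/4bc + 9c^2 - 3a + 3 is independent of I; its normal form modulo I is 12ac - 3/4c^2 - 39a + 9/4c + 3.

First compute the reduced Gröbner basis of I by Buchberger's algorithm.
f_1 = -10a^2 + 7a + 26, LT = a^2.
f_2 = b + c - 3, LT = b.

The S-polynomials (S(f_1,f_2)) all reduce to 0 modulo the current basis, so we have a Gröbner basis.
Inter-reduce: drop elements whose leading term is divisible by another's, tail-reduce, and make monic.
Reduced Gröbner basis: {a^2 - 7/10a - 13/5, b + c - 3}.
Label its elements g_1 = a^2 - 7/10a - 13/5, g_2 = b + c - 3.

Reduce p = -3bc^2 - 3c^3 - 12ab + 3/4bc + 9c^2 - 3a + 3 modulo G:
  leading term bc^2: subtract (-3c^2)·g_2 from -3bc^2 - 3c^3 - 12ab + 3/4bc + 9c^2 - 3a + 3 → -12ab + 3/4bc - 3a + 3
  leading term ab: subtract (-12a)·g_2 from -12ab + 3/4bc - 3a + 3 → 12ac + 3/4bc - 39a + 3
  leading term ac: no divisor's leading term divides it; move 12ac to the remainder.
  leading term bc: subtract (3/4c)·g_2 from 3/4bc - 39a + 3 → -3/4c^2 - 39a + 9/4c + 3
  leading term c^2: no divisor's leading term divides it; move -3/4c^2 to the remainder.
  leading term a: no divisor's leading term divides it; move -39a to the remainder.
  leading term c: no divisor's leading term divides it; move 9/4c to the remainder.
  leading term 1: no divisor's leading term divides it; move 3 to the remainder.
  normal form = 12ac - 3/4c^2 - 39a + 9/4c + 3.
The normal form is nonzero, so p ∉ I. Since p minus its normal form lies in I, I + (p) = I + (r) where r = 12ac - 3/4c^2 - 39a + 9/4c + 3; decide whether this ideal is the whole ring.
Run Buchberger on G together with r (pairs among the g_i already reduce to 0 since G is a Gröbner basis):
g_1 = a^2 - 7/10a - 13/5, LT = a^2.
g_2 = b + c - 3, LT = b.
r = 12ac - 3/4c^2 - 39a + 9/4c + 3, LT = ac.

S(g_1,r): lcm = a^2c. S = 1/16ac^2 + 13/4a^2 - 71/80ac - 1/4a - 13/5c.
  leading term ac^2: subtract (1/192c)·r from 1/16ac^2 + 13/4a^2 - 71/80ac - 1/4a - 13/5c → 1/256c^3 + 13/4a^2 - 219/320ac - 3/256c^2 - 1/4a - 837/320c
  leading term c^3: no divisor's leading term divides it; move 1/256c^3 to the remainder.
  leading term a^2: subtract (13/4)·g_1 from 13/4a^2 - 219/320ac - 3/256c^2 - 1/4a - 837/320c → -219/320ac - 3/256c^2 + 81/40a - 837/320c + 169/20
  leading term ac: subtract (-73/1280)·r from -219/320ac - 3/256c^2 + 81/40a - 837/320c + 169/20 → -279/5120c^2 - 51/256a - 2547/1024c + 2207/256
  leading term c^2: no divisor's leading term divides it; move -279/5120c^2 to the remainder.
  leading term a: no divisor's leading term divides it; move -51/256a to the remainder.
  leading term c: no divisor's leading term divides it; move -2547/1024c to the remainder.
  leading term 1: no divisor's leading term divides it; move 2207/256 to the remainder.
  remainder 1/256c^3 - 279/5120c^2 - 51/256a - 2547/1024c + 2207/256 ≠ 0; add m_4 = 1/256c^3 - 279/5120c^2 - 51/256a - 2547/1024c + 2207/256 to the basis.

The other S-polynomials (S(g_1,g_2), S(g_2,r), S(g_1,m_4), S(g_2,m_4), S(r,m_4)) all reduce to 0 modulo the current basis, so we have a Gröbner basis.
Inter-reduce: drop elements whose leading term is divisible by another's, tail-reduce, and make monic.
Reduced Gröbner basis: {c^3 - 279/20c^2 - 51a - 2547/4c + 2207, a^2 - 7/10a - 13/5, ac - 1/16c^2 - 13/4a + 3/16c + 1/4, b + c - 3}.
The reduced Gröbner basis of I + (p) is {c^3 - 279/20c^2 - 51a - 2547/4c + 2207, a^2 - 7/10a - 13/5, ac - 1/16c^2 - 13/4a + 3/16c + 1/4, b + c - 3} ≠ {1}, a proper ideal, so the enlarged system stays consistent: p is independent of I, with normal form 12ac - 3/4c^2 - 39a + 9/4c + 3.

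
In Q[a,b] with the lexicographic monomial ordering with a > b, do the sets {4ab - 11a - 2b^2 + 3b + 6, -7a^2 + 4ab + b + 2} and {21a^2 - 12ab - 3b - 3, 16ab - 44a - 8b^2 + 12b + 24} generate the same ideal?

No, the ideals differ.

For a fixed monomial order, each ideal has a unique reduced Gröbner basis; comparing bases decides equality.
Buchberger on the first generating set:
f_1 = 4ab - 11a - 2b^2 + 3b + 6, LT = ab.
f_2 = -7a^2 + 4ab + b + 2, LT = a^2.

S(f_1,f_2): lcm = a^2b. S = -11/4a^2 + 1/14ab^2 + 3/4ab + 3/2a + 1/7b^2 + 2/7b.
  leading term a^2: subtract (11/28)·f_2 from -11/4a^2 + 1/14ab^2 + 3/4ab + 3/2a + 1/7b^2 + 2/7b → 1/14ab^2 - 23/28ab + 3/2a + 1/7b^2 - 3/28b - 11/14
  leading term ab^2: subtract (1/56b)·f_1 from 1/14ab^2 - 23/28ab + 3/2a + 1/7b^2 - 3/28b - 11/14 → -5/8ab + 3/2a + 1/28b^3 + 5/56b^2 - 3/14b - 11/14
  leading term ab: subtract (-5/32)·f_1 from -5/8ab + 3/2a + 1/28b^3 + 5/56b^2 - 3/14b - 11/14 → -7/32a + 1/28b^3 - 25/112b^2 + 57/224b + 17/112
  leading term a: no divisor's leading term divides it; move -7/32a to the remainder.
  leading term b^3: no divisor's leading term divides it; move 1/28b^3 to the remainder.
  leading term b^2: no divisor's leading term divides it; move -25/112b^2 to the remainder.
  leading term b: no divisor's leading term divides it; move 57/224b to the remainder.
  leading term 1: no divisor's leading term divides it; move 17/112 to the remainder.
  remainder -7/32a + 1/28b^3 - 25/112b^2 + 57/224b + 17/112 ≠ 0; add g_3 = -7/32a + 1/28b^3 - 25/112b^2 + 57/224b + 17/112 to the basis.

S(f_1,g_3): lcm = ab. S = -11/4a + 8/49b^4 - 50/49b^3 + 65/98b^2 + 283/196b + 3/2.
  leading term a: subtract (88/7)·g_3 from -11/4a + 8/49b^4 - 50/49b^3 + 65/98b^2 + 283/196b + 3/2 → 8/49b^4 - 72/49b^3 + 170/49b^2 - 86/49b - 20/49
  leading term b^4: no divisor's leading term divides it; move 8/49b^4 to the remainder.
  leading term b^3: no divisor's leading term divides it; move -72/49b^3 to the remainder.
  leading term b^2: no divisor's leading term divides it; move 170/49b^2 to the remainder.
  leading term b: no divisor's leading term divides it; move -86/49b to the remainder.
  leading term 1: no divisor's leading term divides it; move -20/49 to the remainder.
  remainder 8/49b^4 - 72/49b^3 + 170/49b^2 - 86/49b - 20/49 ≠ 0; add g_4 = 8/49b^4 - 72/49b^3 + 170/49b^2 - 86/49b - 20/49 to the basis.

The other S-polynomials (S(f_2,g_3), S(f_1,g_4), S(f_2,g_4), S(g_3,g_4)) all reduce to 0 modulo the current basis, so we have a Gröbner basis.
Inter-reduce: drop elements whose leading term is divisible by another's, tail-reduce, and make monic.
Reduced Gröbner basis: {a - 8/49b^3 + 50/49b^2 - 57/49b - 34/49, b^4 - 9b^3 + 85/4b^2 - 43/4b - 5/2}.

Buchberger on the second generating set:
h_1 = 21a^2 - 12ab - 3b - 3, LT = a^2.
h_2 = 16ab - 44a - 8b^2 + 12b + 24, LT = ab.

S(h_1,h_2): lcm = a^2b. S = 11/4a^2 - 1/14ab^2 - 3/4ab - 3/2a - 1/7b^2 - 1/7b.
  leading term a^2: subtract (11/84)·h_1 from 11/4a^2 - 1/14ab^2 - 3/4ab - 3/2a - 1/7b^2 - 1/7b → -1/14ab^2 + 23/28ab - 3/2a - 1/7b^2 + 1/4b + 11/28
  leading term ab^2: subtract (-1/224b)·h_2 from -1/14ab^2 + 23/28ab - 3/2a - 1/7b^2 + 1/4b + 11/28 → 5/8ab - 3/2a - 1/28b^3 - 5/56b^2 + 5/14b + 11/28
  leading term ab: subtract (5/128)·h_2 from 5/8ab - 3/2a - 1/28b^3 - 5/56b^2 + 5/14b + 11/28 → 7/32a - 1/28b^3 + 25/112b^2 - 25/224b - 61/112
  leading term a: no divisor's leading term divides it; move 7/32a to the remainder.
  leading term b^3: no divisor's leading term divides it; move -1/28b^3 to the remainder.
  leading term b^2: no divisor's leading term divides it; move 25/112b^2 to the remainder.
  leading term b: no divisor's leading term divides it; move -25/224b to the remainder.
  leading term 1: no divisor's leading term divides it; move -61/112 to the remainder.
  remainder 7/32a - 1/28b^3 + 25/112b^2 - 25/224b - 61/112 ≠ 0; add k_3 = 7/32a - 1/28b^3 + 25/112b^2 - 25/224b - 61/112 to the basis.

S(h_1,k_3): lcm = a^2. S = 8/49ab^3 - 50/49ab^2 - 3/49ab + 122/49a - 1/7b - 1/7.
  leading term ab^3: subtract (1/98b^2)·h_2 from 8/49ab^3 - 50/49ab^2 - 3/49ab + 122/49a - 1/7b - 1/7 → -4/7ab^2 - 3/49ab + 122/49a + 4/49b^4 - 6/49b^3 - 12/49b^2 - 1/7b - 1/7
  leading term ab^2: subtract (-1/28b)·h_2 from -4/7ab^2 - 3/49ab + 122/49a + 4/49b^4 - 6/49b^3 - 12/49b^2 - 1/7b - 1/7 → -80/49ab + 122/49a + 4/49b^4 - 20/49b^3 + 9/49b^2 + 5/7b - 1/7
  leading term ab: subtract (-5/49)·h_2 from -80/49ab + 122/49a + 4/49b^4 - 20/49b^3 + 9/49b^2 + 5/7b - 1/7 → -2a + 4/49b^4 - 20/49b^3 - 31/49b^2 + 95/49b + 113/49
  leading term a: subtract (-64/7)·k_3 from -2a + 4/49b^4 - 20/49b^3 - 31/49b^2 + 95/49b + 113/49 → 4/49b^4 - 36/49b^3 + 69/49b^2 + 45/49b - 131/49
  leading term b^4: no divisor's leading term divides it; move 4/49b^4 to the remainder.
  leading term b^3: no divisor's leading term divides it; move -36/49b^3 to the remainder.
  leading term b^2: no divisor's leading term divides it; move 69/49b^2 to the remainder.
  leading term b: no divisor's leading term divides it; move 45/49b to the remainder.
  leading term 1: no divisor's leading term divides it; move -131/49 to the remainder.
  remainder 4/49b^4 - 36/49b^3 + 69/49b^2 + 45/49b - 131/49 ≠ 0; add k_4 = 4/49b^4 - 36/49b^3 + 69/49b^2 + 45/49b - 131/49 to the basis.

The other S-polynomials (S(h_2,k_3), S(h_1,k_4), S(h_2,k_4), S(k_3,k_4)) all reduce to 0 modulo the current basis, so we have a Gröbner basis.
Inter-reduce: drop elements whose leading term is divisible by another's, tail-reduce, and make monic.
Reduced Gröbner basis: {a - 8/49b^3 + 50/49b^2 - 25/49b - 122/49, b^4 - 9b^3 + 69/4b^2 + 45/4b - 131/4}.

These differ, so the ideals are not equal.
The same test decides containment: I ⊆ J iff every generator of I reduces to 0 modulo a Gröbner basis of J.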